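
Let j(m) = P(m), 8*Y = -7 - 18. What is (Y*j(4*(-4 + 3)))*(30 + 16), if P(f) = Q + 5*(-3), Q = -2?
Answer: 9775/4 ≈ 2443.8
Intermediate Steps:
Y = -25/8 (Y = (-7 - 18)/8 = (1/8)*(-25) = -25/8 ≈ -3.1250)
P(f) = -17 (P(f) = -2 + 5*(-3) = -2 - 15 = -17)
j(m) = -17
(Y*j(4*(-4 + 3)))*(30 + 16) = (-25/8*(-17))*(30 + 16) = (425/8)*46 = 9775/4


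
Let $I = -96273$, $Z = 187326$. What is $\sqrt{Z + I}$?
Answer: $3 \sqrt{10117} \approx 301.75$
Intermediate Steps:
$\sqrt{Z + I} = \sqrt{187326 - 96273} = \sqrt{91053} = 3 \sqrt{10117}$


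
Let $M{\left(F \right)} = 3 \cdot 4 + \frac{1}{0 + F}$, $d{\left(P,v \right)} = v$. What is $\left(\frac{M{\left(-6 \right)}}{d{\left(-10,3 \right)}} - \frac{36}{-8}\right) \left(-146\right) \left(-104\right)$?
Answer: $\frac{1153984}{9} \approx 1.2822 \cdot 10^{5}$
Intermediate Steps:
$M{\left(F \right)} = 12 + \frac{1}{F}$
$\left(\frac{M{\left(-6 \right)}}{d{\left(-10,3 \right)}} - \frac{36}{-8}\right) \left(-146\right) \left(-104\right) = \left(\frac{12 + \frac{1}{-6}}{3} - \frac{36}{-8}\right) \left(-146\right) \left(-104\right) = \left(\left(12 - \frac{1}{6}\right) \frac{1}{3} - - \frac{9}{2}\right) \left(-146\right) \left(-104\right) = \left(\frac{71}{6} \cdot \frac{1}{3} + \frac{9}{2}\right) \left(-146\right) \left(-104\right) = \left(\frac{71}{18} + \frac{9}{2}\right) \left(-146\right) \left(-104\right) = \frac{76}{9} \left(-146\right) \left(-104\right) = \left(- \frac{11096}{9}\right) \left(-104\right) = \frac{1153984}{9}$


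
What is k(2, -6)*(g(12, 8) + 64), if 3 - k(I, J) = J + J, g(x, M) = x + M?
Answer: 1260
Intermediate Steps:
g(x, M) = M + x
k(I, J) = 3 - 2*J (k(I, J) = 3 - (J + J) = 3 - 2*J)
k(2, -6)*(g(12, 8) + 64) = (3 - 2*(-6))*((8 + 12) + 64) = (3 + 12)*(20 + 64) = 15*84 = 1260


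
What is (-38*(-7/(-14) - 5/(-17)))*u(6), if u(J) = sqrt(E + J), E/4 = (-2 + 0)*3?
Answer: -1539*I*sqrt(2)/17 ≈ -128.03*I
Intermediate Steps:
E = -24 (E = 4*((-2 + 0)*3) = 4*(-2*3) = 4*(-6) = -24)
u(J) = sqrt(-24 + J)
(-38*(-7/(-14) - 5/(-17)))*u(6) = (-38*(-7/(-14) - 5/(-17)))*sqrt(-24 + 6) = (-38*(-7*(-1/14) - 5*(-1/17)))*sqrt(-18) = (-38*(1/2 + 5/17))*(3*I*sqrt(2)) = (-38*27/34)*(3*I*sqrt(2)) = -1539*I*sqrt(2)/17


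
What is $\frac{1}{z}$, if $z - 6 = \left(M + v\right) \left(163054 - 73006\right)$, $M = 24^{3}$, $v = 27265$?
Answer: $\frac{1}{3699982278} \approx 2.7027 \cdot 10^{-10}$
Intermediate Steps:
$M = 13824$
$z = 3699982278$ ($z = 6 + \left(13824 + 27265\right) \left(163054 - 73006\right) = 6 + 41089 \cdot 90048 = 6 + 3699982272 = 3699982278$)
$\frac{1}{z} = \frac{1}{3699982278}$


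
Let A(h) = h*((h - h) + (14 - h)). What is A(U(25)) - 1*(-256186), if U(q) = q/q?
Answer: 256199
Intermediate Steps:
U(q) = 1
A(h) = h*(14 - h) (A(h) = h*(0 + (14 - h)) = h*(14 - h))
A(U(25)) - 1*(-256186) = 1*(14 - 1*1) - 1*(-256186) = 1*(14 - 1) + 256186 = 1*13 + 256186 = 13 + 256186 = 256199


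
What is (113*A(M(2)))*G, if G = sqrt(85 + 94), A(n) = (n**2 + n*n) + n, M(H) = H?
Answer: 1130*sqrt(179) ≈ 15118.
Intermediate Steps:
A(n) = n + 2*n**2 (A(n) = (n**2 + n**2) + n = 2*n**2 + n = n + 2*n**2)
G = sqrt(179) ≈ 13.379
(113*A(M(2)))*G = (113*(2*(1 + 2*2)))*sqrt(179) = (113*(2*(1 + 4)))*sqrt(179) = (113*(2*5))*sqrt(179) = (113*10)*sqrt(179) = 1130*sqrt(179)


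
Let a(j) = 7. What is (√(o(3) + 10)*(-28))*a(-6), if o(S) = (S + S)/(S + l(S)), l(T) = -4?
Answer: -392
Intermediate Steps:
o(S) = 2*S/(-4 + S) (o(S) = (S + S)/(S - 4) = (2*S)/(-4 + S) = 2*S/(-4 + S))
(√(o(3) + 10)*(-28))*a(-6) = (√(2*3/(-4 + 3) + 10)*(-28))*7 = (√(2*3/(-1) + 10)*(-28))*7 = (√(2*3*(-1) + 10)*(-28))*7 = (√(-6 + 10)*(-28))*7 = (√4*(-28))*7 = (2*(-28))*7 = -56*7 = -392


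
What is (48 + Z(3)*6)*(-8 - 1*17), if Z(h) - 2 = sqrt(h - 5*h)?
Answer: -1500 - 300*I*sqrt(3) ≈ -1500.0 - 519.62*I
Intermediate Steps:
Z(h) = 2 + 2*sqrt(-h) (Z(h) = 2 + sqrt(h - 5*h) = 2 + sqrt(-4*h) = 2 + 2*sqrt(-h))
(48 + Z(3)*6)*(-8 - 1*17) = (48 + (2 + 2*sqrt(-1*3))*6)*(-8 - 1*17) = (48 + (2 + 2*sqrt(-3))*6)*(-8 - 17) = (48 + (2 + 2*(I*sqrt(3)))*6)*(-25) = (48 + (2 + 2*I*sqrt(3))*6)*(-25) = (48 + (12 + 12*I*sqrt(3)))*(-25) = (60 + 12*I*sqrt(3))*(-25) = -1500 - 300*I*sqrt(3)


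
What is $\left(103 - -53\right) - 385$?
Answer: $-229$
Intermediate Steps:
$\left(103 - -53\right) - 385 = \left(103 + 53\right) - 385 = 156 - 385 = -229$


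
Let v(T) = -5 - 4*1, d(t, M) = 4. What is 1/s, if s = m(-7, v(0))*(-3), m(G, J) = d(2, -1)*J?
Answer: 1/108 ≈ 0.0092593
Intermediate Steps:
v(T) = -9 (v(T) = -5 - 4 = -9)
m(G, J) = 4*J
s = 108 (s = (4*(-9))*(-3) = -36*(-3) = 108)
1/s = 1/108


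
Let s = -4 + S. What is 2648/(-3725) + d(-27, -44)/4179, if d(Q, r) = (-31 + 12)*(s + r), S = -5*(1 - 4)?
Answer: -2910139/5188925 ≈ -0.56084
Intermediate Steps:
S = 15 (S = -5*(-3) = 15)
s = 11 (s = -4 + 15 = 11)
d(Q, r) = -209 - 19*r (d(Q, r) = (-31 + 12)*(11 + r) = -19*(11 + r) = -209 - 19*r)
2648/(-3725) + d(-27, -44)/4179 = 2648/(-3725) + (-209 - 19*(-44))/4179 = 2648*(-1/3725) + (-209 + 836)*(1/4179) = -2648/3725 + 627*(1/4179) = -2648/3725 + 209/1393 = -2910139/5188925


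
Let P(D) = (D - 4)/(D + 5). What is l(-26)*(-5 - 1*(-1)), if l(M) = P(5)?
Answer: -2/5 ≈ -0.40000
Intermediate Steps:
P(D) = (-4 + D)/(5 + D)
l(M) = 1/10 (l(M) = (-4 + 5)/(5 + 5) = 1/10)
l(-26)*(-5 - 1*(-1)) = (-5 - 1*(-1))/10 = (-5 + 1)/10 = (1/10)*(-4) = -2/5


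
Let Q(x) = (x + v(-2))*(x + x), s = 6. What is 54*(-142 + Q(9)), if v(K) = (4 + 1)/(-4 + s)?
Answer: 3510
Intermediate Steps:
v(K) = 5/2 (v(K) = (4 + 1)/(-4 + 6) = 5/2)
Q(x) = 2*x*(5/2 + x) (Q(x) = (x + 5/2)*(x + x) = (5/2 + x)*(2*x) = 2*x*(5/2 + x))
54*(-142 + Q(9)) = 54*(-142 + 9*(5 + 2*9)) = 54*(-142 + 9*(5 + 18)) = 54*(-142 + 9*23) = 54*(-142 + 207) = 54*65 = 3510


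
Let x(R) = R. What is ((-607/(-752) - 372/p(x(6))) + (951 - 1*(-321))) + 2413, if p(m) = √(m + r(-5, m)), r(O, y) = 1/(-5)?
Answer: 2771727/752 - 372*√145/29 ≈ 3531.3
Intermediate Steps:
r(O, y) = -⅕
p(m) = √(-⅕ + m) (p(m) = √(m - ⅕) = √(-⅕ + m))
((-607/(-752) - 372/p(x(6))) + (951 - 1*(-321))) + 2413 = ((-607/(-752) - 372*5/√(-5 + 25*6)) + (951 - 1*(-321))) + 2413 = ((-607*(-1/752) - 372*5/√(-5 + 150)) + (951 + 321)) + 2413 = ((607/752 - 372*√145/29) + 1272) + 2413 = (957151/752 - 372*√145/29) + 2413 = 2771727/752 - 372*√145/29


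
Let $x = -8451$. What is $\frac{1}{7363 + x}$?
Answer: $- \frac{1}{1088} \approx -0.00091912$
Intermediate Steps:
$\frac{1}{7363 + x} = \frac{1}{7363 - 8451} = \frac{1}{-1088} = - \frac{1}{1088}$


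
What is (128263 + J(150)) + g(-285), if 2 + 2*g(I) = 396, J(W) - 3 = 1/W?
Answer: 19269451/150 ≈ 1.2846e+5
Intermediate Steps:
J(W) = 3 + 1/W
g(I) = 197 (g(I) = -1 + (½)*396 = -1 + 198 = 197)
(128263 + J(150)) + g(-285) = (128263 + (3 + 1/150)) + 197 = (128263 + 451/150) + 197 = 19239901/150 + 197 = 19269451/150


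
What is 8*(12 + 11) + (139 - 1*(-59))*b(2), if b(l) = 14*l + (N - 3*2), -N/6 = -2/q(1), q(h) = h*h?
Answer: 6916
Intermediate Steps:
q(h) = h²
N = 12 (N = -(-12)/(1²) = -(-12)/1 = -(-12) = -6*(-2) = 12)
b(l) = 6 + 14*l (b(l) = 14*l + (12 - 3*2) = 14*l + (12 - 6) = 14*l + 6 = 6 + 14*l)
8*(12 + 11) + (139 - 1*(-59))*b(2) = 8*(12 + 11) + (139 - 1*(-59))*(6 + 14*2) = 8*23 + (139 + 59)*(6 + 28) = 184 + 198*34 = 184 + 6732 = 6916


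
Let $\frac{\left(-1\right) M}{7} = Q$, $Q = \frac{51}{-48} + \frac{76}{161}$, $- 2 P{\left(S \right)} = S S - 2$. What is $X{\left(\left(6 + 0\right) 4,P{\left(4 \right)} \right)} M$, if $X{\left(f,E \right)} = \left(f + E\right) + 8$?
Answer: $\frac{38025}{368} \approx 103.33$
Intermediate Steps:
$P{\left(S \right)} = 1 - \frac{S^{2}}{2}$ ($P{\left(S \right)} = - \frac{S S - 2}{2} = - \frac{S^{2} - 2}{2} = - \frac{-2 + S^{2}}{2} = 1 - \frac{S^{2}}{2}$)
$Q = - \frac{1521}{2576}$ ($Q = 51 \left(- \frac{1}{48}\right) + 76 \cdot \frac{1}{161} = - \frac{17}{16} + \frac{76}{161} = - \frac{1521}{2576} \approx -0.59045$)
$X{\left(f,E \right)} = 8 + E + f$ ($X{\left(f,E \right)} = \left(E + f\right) + 8 = 8 + E + f$)
$M = \frac{1521}{368}$ ($M = \left(-7\right) \left(- \frac{1521}{2576}\right) = \frac{1521}{368} \approx 4.1331$)
$X{\left(\left(6 + 0\right) 4,P{\left(4 \right)} \right)} M = \left(8 + \left(1 - \frac{4^{2}}{2}\right) + \left(6 + 0\right) 4\right) \frac{1521}{368} = \left(8 + \left(1 - 8\right) + 6 \cdot 4\right) \frac{1521}{368} = \left(8 + \left(1 - 8\right) + 24\right) \frac{1521}{368} = \left(8 - 7 + 24\right) \frac{1521}{368} = 25 \cdot \frac{1521}{368} = \frac{38025}{368}$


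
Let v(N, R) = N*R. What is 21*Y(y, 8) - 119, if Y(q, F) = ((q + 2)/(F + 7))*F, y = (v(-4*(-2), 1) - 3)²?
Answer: 917/5 ≈ 183.40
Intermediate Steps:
y = 25 (y = (-4*(-2)*1 - 3)² = (8*1 - 3)² = (8 - 3)² = 5² = 25)
Y(q, F) = F*(2 + q)/(7 + F) (Y(q, F) = ((2 + q)/(7 + F))*F = F*(2 + q)/(7 + F))
21*Y(y, 8) - 119 = 21*(8*(2 + 25)/(7 + 8)) - 119 = 21*(8*27/15) - 119 = 21*(8*(1/15)*27) - 119 = 21*(72/5) - 119 = 1512/5 - 119 = 917/5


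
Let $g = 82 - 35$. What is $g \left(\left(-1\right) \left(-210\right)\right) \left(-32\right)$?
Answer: $-315840$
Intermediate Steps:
$g = 47$ ($g = 82 - 35 = 47$)
$g \left(\left(-1\right) \left(-210\right)\right) \left(-32\right) = 47 \left(\left(-1\right) \left(-210\right)\right) \left(-32\right) = 47 \cdot 210 \left(-32\right) = 9870 \left(-32\right) = -315840$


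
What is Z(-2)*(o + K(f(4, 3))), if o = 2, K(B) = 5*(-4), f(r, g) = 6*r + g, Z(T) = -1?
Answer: 18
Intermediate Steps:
f(r, g) = g + 6*r
K(B) = -20
Z(-2)*(o + K(f(4, 3))) = -(2 - 20) = -1*(-18) = 18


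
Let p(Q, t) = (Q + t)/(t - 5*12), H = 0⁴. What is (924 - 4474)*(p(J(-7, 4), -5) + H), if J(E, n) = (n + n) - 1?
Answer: 1420/13 ≈ 109.23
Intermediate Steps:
H = 0
J(E, n) = -1 + 2*n (J(E, n) = 2*n - 1 = -1 + 2*n)
p(Q, t) = (Q + t)/(-60 + t) (p(Q, t) = (Q + t)/(t - 60) = (Q + t)/(-60 + t))
(924 - 4474)*(p(J(-7, 4), -5) + H) = (924 - 4474)*(((-1 + 2*4) - 5)/(-60 - 5) + 0) = -3550*(((-1 + 8) - 5)/(-65) + 0) = -3550*(-(7 - 5)/65 + 0) = -3550*(-1/65*2 + 0) = -3550*(-2/65 + 0) = -3550*(-2/65) = 1420/13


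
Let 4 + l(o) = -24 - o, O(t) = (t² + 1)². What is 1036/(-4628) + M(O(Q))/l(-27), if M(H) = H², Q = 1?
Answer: -18771/1157 ≈ -16.224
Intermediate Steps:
O(t) = (1 + t²)²
l(o) = -28 - o (l(o) = -4 + (-24 - o) = -28 - o)
1036/(-4628) + M(O(Q))/l(-27) = 1036/(-4628) + ((1 + 1²)²)²/(-28 - 1*(-27)) = 1036*(-1/4628) + ((1 + 1)²)²/(-28 + 27) = -259/1157 + (2²)²/(-1) = -259/1157 + 4²*(-1) = -259/1157 + 16*(-1) = -259/1157 - 16 = -18771/1157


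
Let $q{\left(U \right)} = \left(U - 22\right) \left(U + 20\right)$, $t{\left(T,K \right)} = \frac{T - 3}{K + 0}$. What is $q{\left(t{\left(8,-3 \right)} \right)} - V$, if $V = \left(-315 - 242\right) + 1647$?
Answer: $- \frac{13715}{9} \approx -1523.9$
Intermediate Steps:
$V = 1090$ ($V = -557 + 1647 = 1090$)
$t{\left(T,K \right)} = \frac{-3 + T}{K}$
$q{\left(U \right)} = \left(-22 + U\right) \left(20 + U\right)$
$q{\left(t{\left(8,-3 \right)} \right)} - V = \left(-440 + \left(\frac{-3 + 8}{-3}\right)^{2} - 2 \frac{-3 + 8}{-3}\right) - 1090 = \left(-440 + \left(\left(- \frac{1}{3}\right) 5\right)^{2} - 2 \left(\left(- \frac{1}{3}\right) 5\right)\right) - 1090 = \left(-440 + \left(- \frac{5}{3}\right)^{2} - - \frac{10}{3}\right) - 1090 = \left(-440 + \frac{25}{9} + \frac{10}{3}\right) - 1090 = - \frac{3905}{9} - 1090 = - \frac{13715}{9}$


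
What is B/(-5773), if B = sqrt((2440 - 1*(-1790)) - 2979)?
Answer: -3*sqrt(139)/5773 ≈ -0.0061267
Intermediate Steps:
B = 3*sqrt(139) (B = sqrt((2440 + 1790) - 2979) = sqrt(4230 - 2979) = sqrt(1251) = 3*sqrt(139) ≈ 35.370)
B/(-5773) = (3*sqrt(139))/(-5773) = (3*sqrt(139))*(-1/5773) = -3*sqrt(139)/5773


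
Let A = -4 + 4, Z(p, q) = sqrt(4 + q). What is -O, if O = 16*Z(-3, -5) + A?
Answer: -16*I ≈ -16.0*I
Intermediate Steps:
A = 0
O = 16*I (O = 16*sqrt(4 - 5) + 0 = 16*sqrt(-1) + 0 = 16*I + 0 = 16*I ≈ 16.0*I)
-O = -16*I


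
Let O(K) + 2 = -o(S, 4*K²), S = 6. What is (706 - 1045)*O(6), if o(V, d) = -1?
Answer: 339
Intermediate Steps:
O(K) = -1 (O(K) = -2 - 1*(-1) = -2 + 1 = -1)
(706 - 1045)*O(6) = (706 - 1045)*(-1) = -339*(-1) = 339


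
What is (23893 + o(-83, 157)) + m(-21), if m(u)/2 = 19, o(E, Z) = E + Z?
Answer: 24005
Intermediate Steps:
m(u) = 38 (m(u) = 2*19 = 38)
(23893 + o(-83, 157)) + m(-21) = (23893 + (-83 + 157)) + 38 = (23893 + 74) + 38 = 23967 + 38 = 24005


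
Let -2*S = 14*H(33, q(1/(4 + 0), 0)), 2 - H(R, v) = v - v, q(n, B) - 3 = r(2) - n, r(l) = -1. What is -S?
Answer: 14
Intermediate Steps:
q(n, B) = 2 - n (q(n, B) = 3 + (-1 - n) = 2 - n)
H(R, v) = 2 (H(R, v) = 2 - (v - v) = 2 - 1*0 = 2 + 0 = 2)
S = -14 (S = -7*2 = -½*28 = -14)
-S = -1*(-14) = 14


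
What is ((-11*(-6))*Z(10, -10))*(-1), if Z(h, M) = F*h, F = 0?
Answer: 0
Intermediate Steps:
Z(h, M) = 0 (Z(h, M) = 0*h = 0)
((-11*(-6))*Z(10, -10))*(-1) = (-11*(-6)*0)*(-1) = (66*0)*(-1) = 0*(-1) = 0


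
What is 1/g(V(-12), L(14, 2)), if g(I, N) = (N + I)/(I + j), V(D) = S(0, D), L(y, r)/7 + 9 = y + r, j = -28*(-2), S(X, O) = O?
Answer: 44/37 ≈ 1.1892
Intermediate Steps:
j = 56
L(y, r) = -63 + 7*r + 7*y (L(y, r) = -63 + 7*(y + r) = -63 + 7*(r + y) = -63 + (7*r + 7*y) = -63 + 7*r + 7*y)
V(D) = D
g(I, N) = (I + N)/(56 + I) (g(I, N) = (N + I)/(I + 56) = (I + N)/(56 + I))
1/g(V(-12), L(14, 2)) = 1/((-12 + (-63 + 7*2 + 7*14))/(56 - 12)) = 1/((-12 + (-63 + 14 + 98))/44) = 1/((-12 + 49)/44) = 1/((1/44)*37) = 1/(37/44) = 44/37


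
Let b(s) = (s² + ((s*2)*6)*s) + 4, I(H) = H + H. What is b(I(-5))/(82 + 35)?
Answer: 1304/117 ≈ 11.145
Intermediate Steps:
I(H) = 2*H
b(s) = 4 + 13*s² (b(s) = (s² + ((2*s)*6)*s) + 4 = (s² + (12*s)*s) + 4 = (s² + 12*s²) + 4 = 13*s² + 4 = 4 + 13*s²)
b(I(-5))/(82 + 35) = (4 + 13*(2*(-5))²)/(82 + 35) = (4 + 13*(-10)²)/117 = (4 + 13*100)/117 = (4 + 1300)/117 = (1/117)*1304 = 1304/117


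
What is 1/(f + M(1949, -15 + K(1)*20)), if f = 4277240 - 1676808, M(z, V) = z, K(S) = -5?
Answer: 1/2602381 ≈ 3.8426e-7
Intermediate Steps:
f = 2600432
1/(f + M(1949, -15 + K(1)*20)) = 1/(2600432 + 1949) = 1/2602381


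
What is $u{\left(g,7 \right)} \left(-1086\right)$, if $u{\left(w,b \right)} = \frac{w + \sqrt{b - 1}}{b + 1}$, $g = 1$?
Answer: $- \frac{543}{4} - \frac{543 \sqrt{6}}{4} \approx -468.27$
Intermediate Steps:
$u{\left(w,b \right)} = \frac{w + \sqrt{-1 + b}}{1 + b}$
$u{\left(g,7 \right)} \left(-1086\right) = \frac{1 + \sqrt{-1 + 7}}{1 + 7} \left(-1086\right) = \frac{1 + \sqrt{6}}{8} \left(-1086\right) = \left(\frac{1}{8} + \frac{\sqrt{6}}{8}\right) \left(-1086\right) = - \frac{543}{4} - \frac{543 \sqrt{6}}{4}$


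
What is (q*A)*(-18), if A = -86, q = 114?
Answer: 176472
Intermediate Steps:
(q*A)*(-18) = (114*(-86))*(-18) = -9804*(-18) = 176472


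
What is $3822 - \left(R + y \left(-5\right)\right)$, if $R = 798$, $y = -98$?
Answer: $2534$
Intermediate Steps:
$3822 - \left(R + y \left(-5\right)\right) = 3822 - \left(798 - -490\right) = 3822 - \left(798 + 490\right) = 3822 - 1288 = 2534$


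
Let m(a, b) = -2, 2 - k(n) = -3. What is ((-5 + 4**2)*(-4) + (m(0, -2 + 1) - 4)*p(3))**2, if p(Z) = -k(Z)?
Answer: 196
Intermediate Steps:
k(n) = 5 (k(n) = 2 - 1*(-3) = 2 + 3 = 5)
p(Z) = -5 (p(Z) = -1*5 = -5)
((-5 + 4**2)*(-4) + (m(0, -2 + 1) - 4)*p(3))**2 = ((-5 + 4**2)*(-4) + (-2 - 4)*(-5))**2 = ((-5 + 16)*(-4) - 6*(-5))**2 = (11*(-4) + 30)**2 = (-44 + 30)**2 = (-14)**2 = 196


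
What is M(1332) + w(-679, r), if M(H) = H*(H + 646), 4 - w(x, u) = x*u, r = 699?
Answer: 3109321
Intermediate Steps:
w(x, u) = 4 - u*x (w(x, u) = 4 - x*u = 4 - u*x)
M(H) = H*(646 + H)
M(1332) + w(-679, r) = 1332*(646 + 1332) + (4 - 1*699*(-679)) = 1332*1978 + (4 + 474621) = 2634696 + 474625 = 3109321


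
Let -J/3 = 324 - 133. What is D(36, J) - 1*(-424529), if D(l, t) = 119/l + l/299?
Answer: 4569667033/10764 ≈ 4.2453e+5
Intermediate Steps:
J = -573 (J = -3*(324 - 133) = -3*191 = -573)
D(l, t) = 119/l + l/299 (D(l, t) = 119/l + l*(1/299) = 119/l + l/299)
D(36, J) - 1*(-424529) = (119/36 + (1/299)*36) - 1*(-424529) = (119*(1/36) + 36/299) + 424529 = (119/36 + 36/299) + 424529 = 36877/10764 + 424529 = 4569667033/10764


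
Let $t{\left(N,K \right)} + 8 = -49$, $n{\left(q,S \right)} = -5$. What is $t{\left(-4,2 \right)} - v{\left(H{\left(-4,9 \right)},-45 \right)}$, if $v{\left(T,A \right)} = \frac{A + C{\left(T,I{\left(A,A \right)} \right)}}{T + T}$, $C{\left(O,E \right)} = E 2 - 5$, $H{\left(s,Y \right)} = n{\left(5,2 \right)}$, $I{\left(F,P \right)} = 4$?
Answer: $- \frac{306}{5} \approx -61.2$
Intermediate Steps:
$t{\left(N,K \right)} = -57$ ($t{\left(N,K \right)} = -8 - 49 = -57$)
$H{\left(s,Y \right)} = -5$
$C{\left(O,E \right)} = -5 + 2 E$ ($C{\left(O,E \right)} = 2 E - 5 = -5 + 2 E$)
$v{\left(T,A \right)} = \frac{3 + A}{2 T}$ ($v{\left(T,A \right)} = \frac{A + \left(-5 + 2 \cdot 4\right)}{T + T} = \frac{A + \left(-5 + 8\right)}{2 T} = \left(A + 3\right) \frac{1}{2 T} = \left(3 + A\right) \frac{1}{2 T} = \frac{3 + A}{2 T}$)
$t{\left(-4,2 \right)} - v{\left(H{\left(-4,9 \right)},-45 \right)} = -57 - \frac{3 - 45}{2 \left(-5\right)} = -57 - \frac{1}{2} \left(- \frac{1}{5}\right) \left(-42\right) = -57 - \frac{21}{5} = - \frac{306}{5}$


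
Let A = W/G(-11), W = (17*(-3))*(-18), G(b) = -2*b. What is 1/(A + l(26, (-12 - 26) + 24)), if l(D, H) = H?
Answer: 11/305 ≈ 0.036066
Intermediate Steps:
W = 918 (W = -51*(-18) = 918)
A = 459/11 (A = 918/((-2*(-11))) = 918/22 = 918*(1/22) = 459/11 ≈ 41.727)
1/(A + l(26, (-12 - 26) + 24)) = 1/(459/11 + ((-12 - 26) + 24)) = 1/(459/11 + (-38 + 24)) = 1/(459/11 - 14) = 1/(305/11) = 11/305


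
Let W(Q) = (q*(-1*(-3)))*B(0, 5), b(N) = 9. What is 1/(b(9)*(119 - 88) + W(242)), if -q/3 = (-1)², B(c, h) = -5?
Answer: 1/324 ≈ 0.0030864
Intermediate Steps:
q = -3 (q = -3*(-1)² = -3*1 = -3)
W(Q) = 45 (W(Q) = -(-3)*(-3)*(-5) = -3*3*(-5) = -9*(-5) = 45)
1/(b(9)*(119 - 88) + W(242)) = 1/(9*(119 - 88) + 45) = 1/(9*31 + 45) = 1/(279 + 45) = 1/324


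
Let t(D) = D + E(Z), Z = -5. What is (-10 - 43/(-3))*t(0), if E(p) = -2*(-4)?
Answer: 104/3 ≈ 34.667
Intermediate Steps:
E(p) = 8
t(D) = 8 + D (t(D) = D + 8 = 8 + D)
(-10 - 43/(-3))*t(0) = (-10 - 43/(-3))*(8 + 0) = (-10 - 43*(-1/3))*8 = (-10 + 43/3)*8 = (13/3)*8 = 104/3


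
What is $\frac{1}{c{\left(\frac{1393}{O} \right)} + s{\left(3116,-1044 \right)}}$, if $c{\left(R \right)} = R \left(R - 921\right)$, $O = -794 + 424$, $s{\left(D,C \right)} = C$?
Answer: $\frac{136900}{333709459} \approx 0.00041024$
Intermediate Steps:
$O = -370$
$c{\left(R \right)} = R \left(-921 + R\right)$
$\frac{1}{c{\left(\frac{1393}{O} \right)} + s{\left(3116,-1044 \right)}} = \frac{1}{\frac{1393}{-370} \left(-921 + \frac{1393}{-370}\right) - 1044} = \frac{1}{1393 \left(- \frac{1}{370}\right) \left(-921 + 1393 \left(- \frac{1}{370}\right)\right) - 1044} = \frac{1}{- \frac{1393 \left(-921 - \frac{1393}{370}\right)}{370} - 1044} = \frac{1}{\left(- \frac{1393}{370}\right) \left(- \frac{342163}{370}\right) - 1044} = \frac{1}{\frac{476633059}{136900} - 1044} = \frac{1}{\frac{333709459}{136900}} = \frac{136900}{333709459}$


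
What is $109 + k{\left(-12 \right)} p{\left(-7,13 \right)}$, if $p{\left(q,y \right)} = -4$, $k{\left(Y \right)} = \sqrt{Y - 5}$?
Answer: $109 - 4 i \sqrt{17} \approx 109.0 - 16.492 i$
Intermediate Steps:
$k{\left(Y \right)} = \sqrt{-5 + Y}$
$109 + k{\left(-12 \right)} p{\left(-7,13 \right)} = 109 + \sqrt{-5 - 12} \left(-4\right) = 109 + \sqrt{-17} \left(-4\right) = 109 + i \sqrt{17} \left(-4\right) = 109 - 4 i \sqrt{17}$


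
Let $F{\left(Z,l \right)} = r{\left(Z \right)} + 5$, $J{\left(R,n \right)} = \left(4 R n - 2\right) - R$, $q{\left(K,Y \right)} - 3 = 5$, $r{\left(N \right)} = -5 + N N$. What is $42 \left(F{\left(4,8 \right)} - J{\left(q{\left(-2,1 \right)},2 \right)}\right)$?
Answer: $-1596$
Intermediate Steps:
$r{\left(N \right)} = -5 + N^{2}$
$q{\left(K,Y \right)} = 8$ ($q{\left(K,Y \right)} = 3 + 5 = 8$)
$J{\left(R,n \right)} = -2 - R + 4 R n$ ($J{\left(R,n \right)} = \left(4 R n - 2\right) - R = \left(-2 + 4 R n\right) - R = -2 - R + 4 R n$)
$F{\left(Z,l \right)} = Z^{2}$ ($F{\left(Z,l \right)} = \left(-5 + Z^{2}\right) + 5 = Z^{2}$)
$42 \left(F{\left(4,8 \right)} - J{\left(q{\left(-2,1 \right)},2 \right)}\right) = 42 \left(4^{2} - \left(-2 - 8 + 4 \cdot 8 \cdot 2\right)\right) = 42 \left(16 - \left(-2 - 8 + 64\right)\right) = 42 \left(16 - 54\right) = 42 \left(-38\right) = -1596$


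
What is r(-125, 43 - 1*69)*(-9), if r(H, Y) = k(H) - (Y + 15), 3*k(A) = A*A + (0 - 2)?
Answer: -46968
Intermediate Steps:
k(A) = -⅔ + A²/3 (k(A) = (A*A + (0 - 2))/3 = (A² - 2)/3 = (-2 + A²)/3 = -⅔ + A²/3)
r(H, Y) = -47/3 - Y + H²/3 (r(H, Y) = (-⅔ + H²/3) - (Y + 15) = (-⅔ + H²/3) - (15 + Y) = (-⅔ + H²/3) + (-15 - Y) = -47/3 - Y + H²/3)
r(-125, 43 - 1*69)*(-9) = (-47/3 - (43 - 1*69) + (⅓)*(-125)²)*(-9) = (-47/3 - (43 - 69) + (⅓)*15625)*(-9) = (-47/3 - 1*(-26) + 15625/3)*(-9) = (-47/3 + 26 + 15625/3)*(-9) = (15656/3)*(-9) = -46968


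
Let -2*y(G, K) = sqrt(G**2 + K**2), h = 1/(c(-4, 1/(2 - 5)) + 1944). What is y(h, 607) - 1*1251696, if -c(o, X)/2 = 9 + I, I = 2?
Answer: -1251696 - sqrt(1361081555717)/3844 ≈ -1.2520e+6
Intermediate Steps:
c(o, X) = -22 (c(o, X) = -2*(9 + 2) = -2*11 = -22)
h = 1/1922 (h = 1/(-22 + 1944) = 1/1922 ≈ 0.00052029)
y(G, K) = -sqrt(G**2 + K**2)/2
y(h, 607) - 1*1251696 = -sqrt((1/1922)**2 + 607**2)/2 - 1*1251696 = -sqrt(1/3694084 + 368449)/2 - 1251696 = -sqrt(1361081555717)/3844 - 1251696 = -1251696 - sqrt(1361081555717)/3844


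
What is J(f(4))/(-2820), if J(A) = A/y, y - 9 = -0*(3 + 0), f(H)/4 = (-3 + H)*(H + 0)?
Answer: -4/6345 ≈ -0.00063042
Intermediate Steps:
f(H) = 4*H*(-3 + H) (f(H) = 4*((-3 + H)*(H + 0)) = 4*((-3 + H)*H) = 4*(H*(-3 + H)) = 4*H*(-3 + H))
y = 9 (y = 9 - 0*(3 + 0) = 9 - 0*3 = 9 - 1*0 = 9 + 0 = 9)
J(A) = A/9
J(f(4))/(-2820) = ((4*4*(-3 + 4))/9)/(-2820) = -4*4*1/25380 = -16/25380 = -1/2820*16/9 = -4/6345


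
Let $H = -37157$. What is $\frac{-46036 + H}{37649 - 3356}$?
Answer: $- \frac{27731}{11431} \approx -2.4259$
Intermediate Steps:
$\frac{-46036 + H}{37649 - 3356} = \frac{-46036 - 37157}{37649 - 3356} = - \frac{83193}{34293} = \left(-83193\right) \frac{1}{34293} = - \frac{27731}{11431}$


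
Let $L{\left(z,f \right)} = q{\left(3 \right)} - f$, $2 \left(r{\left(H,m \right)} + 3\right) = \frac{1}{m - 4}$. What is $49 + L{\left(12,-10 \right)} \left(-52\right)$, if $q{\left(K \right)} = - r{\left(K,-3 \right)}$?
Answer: $- \frac{4415}{7} \approx -630.71$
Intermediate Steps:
$r{\left(H,m \right)} = -3 + \frac{1}{2 \left(-4 + m\right)}$ ($r{\left(H,m \right)} = -3 + \frac{1}{2 \left(m - 4\right)} = -3 + \frac{1}{2 \left(-4 + m\right)}$)
$q{\left(K \right)} = \frac{43}{14}$ ($q{\left(K \right)} = - \frac{25 - -18}{2 \left(-4 - 3\right)} = - \frac{25 + 18}{2 \left(-7\right)} = - \frac{\left(-1\right) 43}{2 \cdot 7} = \left(-1\right) \left(- \frac{43}{14}\right) = \frac{43}{14}$)
$L{\left(z,f \right)} = \frac{43}{14} - f$
$49 + L{\left(12,-10 \right)} \left(-52\right) = 49 + \left(\frac{43}{14} - -10\right) \left(-52\right) = 49 + \left(\frac{43}{14} + 10\right) \left(-52\right) = 49 + \frac{183}{14} \left(-52\right) = 49 - \frac{4758}{7} = - \frac{4415}{7}$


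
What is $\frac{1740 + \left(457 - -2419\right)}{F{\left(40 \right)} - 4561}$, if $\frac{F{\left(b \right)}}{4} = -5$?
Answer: $- \frac{4616}{4581} \approx -1.0076$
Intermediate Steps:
$F{\left(b \right)} = -20$ ($F{\left(b \right)} = 4 \left(-5\right) = -20$)
$\frac{1740 + \left(457 - -2419\right)}{F{\left(40 \right)} - 4561} = \frac{1740 + \left(457 - -2419\right)}{-20 - 4561} = \frac{1740 + \left(457 + 2419\right)}{-4581} = \left(1740 + 2876\right) \left(- \frac{1}{4581}\right) = 4616 \left(- \frac{1}{4581}\right) = - \frac{4616}{4581}$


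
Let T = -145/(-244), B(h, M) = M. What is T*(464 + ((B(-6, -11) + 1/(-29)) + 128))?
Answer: 21060/61 ≈ 345.25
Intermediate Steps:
T = 145/244 (T = -145*(-1/244) = 145/244 ≈ 0.59426)
T*(464 + ((B(-6, -11) + 1/(-29)) + 128)) = 145*(464 + ((-11 + 1/(-29)) + 128))/244 = 145*(464 + ((-11 - 1/29) + 128))/244 = 145*(464 + (-320/29 + 128))/244 = 145*(464 + 3392/29)/244 = (145/244)*(16848/29) = 21060/61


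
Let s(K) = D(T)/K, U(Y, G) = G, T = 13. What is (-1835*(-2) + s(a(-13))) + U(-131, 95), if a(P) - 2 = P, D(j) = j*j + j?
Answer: 41233/11 ≈ 3748.5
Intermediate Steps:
D(j) = j + j**2 (D(j) = j**2 + j = j + j**2)
a(P) = 2 + P
s(K) = 182/K (s(K) = (13*(1 + 13))/K = (13*14)/K = 182/K)
(-1835*(-2) + s(a(-13))) + U(-131, 95) = (-1835*(-2) + 182/(2 - 13)) + 95 = (3670 + 182/(-11)) + 95 = (3670 + 182*(-1/11)) + 95 = (3670 - 182/11) + 95 = 40188/11 + 95 = 41233/11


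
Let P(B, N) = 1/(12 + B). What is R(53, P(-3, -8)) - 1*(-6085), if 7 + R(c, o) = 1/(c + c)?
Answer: 644269/106 ≈ 6078.0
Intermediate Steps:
R(c, o) = -7 + 1/(2*c) (R(c, o) = -7 + 1/(c + c) = -7 + 1/(2*c))
R(53, P(-3, -8)) - 1*(-6085) = (-7 + (½)/53) - 1*(-6085) = (-7 + (½)*(1/53)) + 6085 = (-7 + 1/106) + 6085 = -741/106 + 6085 = 644269/106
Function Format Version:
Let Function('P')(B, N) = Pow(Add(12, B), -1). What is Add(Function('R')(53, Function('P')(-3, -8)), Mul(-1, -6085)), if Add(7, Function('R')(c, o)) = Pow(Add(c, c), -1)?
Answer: Rational(644269, 106) ≈ 6078.0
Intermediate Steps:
Function('R')(c, o) = Add(-7, Mul(Rational(1, 2), Pow(c, -1))) (Function('R')(c, o) = Add(-7, Pow(Add(c, c), -1)) = Add(-7, Pow(Mul(2, c), -1)) = Add(-7, Mul(Rational(1, 2), Pow(c, -1))))
Add(Function('R')(53, Function('P')(-3, -8)), Mul(-1, -6085)) = Add(Add(-7, Mul(Rational(1, 2), Pow(53, -1))), Mul(-1, -6085)) = Add(Add(-7, Mul(Rational(1, 2), Rational(1, 53))), 6085) = Add(Add(-7, Rational(1, 106)), 6085) = Add(Rational(-741, 106), 6085) = Rational(644269, 106)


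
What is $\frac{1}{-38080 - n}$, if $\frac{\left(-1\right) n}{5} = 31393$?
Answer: $\frac{1}{118885} \approx 8.4115 \cdot 10^{-6}$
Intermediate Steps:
$n = -156965$ ($n = \left(-5\right) 31393 = -156965$)
$\frac{1}{-38080 - n} = \frac{1}{-38080 - -156965} = \frac{1}{-38080 + 156965} = \frac{1}{118885}$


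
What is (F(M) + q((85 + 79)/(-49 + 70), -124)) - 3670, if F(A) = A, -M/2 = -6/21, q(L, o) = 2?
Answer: -25672/7 ≈ -3667.4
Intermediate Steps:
M = 4/7 (M = -(-12)/21 = -2*(-2/7) = 4/7 ≈ 0.57143)
(F(M) + q((85 + 79)/(-49 + 70), -124)) - 3670 = (4/7 + 2) - 3670 = 18/7 - 3670 = -25672/7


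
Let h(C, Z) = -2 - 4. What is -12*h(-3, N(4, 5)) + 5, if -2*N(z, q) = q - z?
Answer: 77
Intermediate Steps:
N(z, q) = z/2 - q/2 (N(z, q) = -(q - z)/2 = z/2 - q/2)
h(C, Z) = -6
-12*h(-3, N(4, 5)) + 5 = -12*(-6) + 5 = 72 + 5 = 77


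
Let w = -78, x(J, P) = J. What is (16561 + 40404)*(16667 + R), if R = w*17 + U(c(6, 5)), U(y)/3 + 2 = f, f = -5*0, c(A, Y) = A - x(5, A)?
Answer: 873558275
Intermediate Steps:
c(A, Y) = -5 + A (c(A, Y) = A - 1*5 = A - 5 = -5 + A)
f = 0
U(y) = -6 (U(y) = -6 + 3*0 = -6 + 0 = -6)
R = -1332 (R = -78*17 - 6 = -1326 - 6 = -1332)
(16561 + 40404)*(16667 + R) = (16561 + 40404)*(16667 - 1332) = 56965*15335 = 873558275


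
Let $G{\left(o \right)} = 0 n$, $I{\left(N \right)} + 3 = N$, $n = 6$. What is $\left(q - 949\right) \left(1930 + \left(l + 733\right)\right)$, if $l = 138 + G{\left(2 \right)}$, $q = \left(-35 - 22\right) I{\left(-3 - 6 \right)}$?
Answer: $-742265$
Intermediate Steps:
$I{\left(N \right)} = -3 + N$
$G{\left(o \right)} = 0$ ($G{\left(o \right)} = 0 \cdot 6 = 0$)
$q = 684$ ($q = \left(-35 - 22\right) \left(-3 - 9\right) = - 57 \left(-3 - 9\right) = \left(-57\right) \left(-12\right) = 684$)
$l = 138$ ($l = 138 + 0 = 138$)
$\left(q - 949\right) \left(1930 + \left(l + 733\right)\right) = \left(684 - 949\right) \left(1930 + \left(138 + 733\right)\right) = - 265 \left(1930 + 871\right) = \left(-265\right) 2801 = -742265$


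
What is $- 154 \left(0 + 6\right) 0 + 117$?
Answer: $117$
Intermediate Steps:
$- 154 \left(0 + 6\right) 0 + 117 = - 154 \cdot 6 \cdot 0 + 117 = \left(-154\right) 0 + 117 = 0 + 117 = 117$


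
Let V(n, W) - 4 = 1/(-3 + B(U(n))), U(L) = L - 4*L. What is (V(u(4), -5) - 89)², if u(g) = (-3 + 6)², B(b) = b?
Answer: 6507601/900 ≈ 7230.7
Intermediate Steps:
U(L) = -3*L
u(g) = 9 (u(g) = 3² = 9)
V(n, W) = 4 + 1/(-3 - 3*n)
(V(u(4), -5) - 89)² = ((11 + 12*9)/(3*(1 + 9)) - 89)² = ((⅓)*(11 + 108)/10 - 89)² = ((⅓)*(⅒)*119 - 89)² = (119/30 - 89)² = (-2551/30)² = 6507601/900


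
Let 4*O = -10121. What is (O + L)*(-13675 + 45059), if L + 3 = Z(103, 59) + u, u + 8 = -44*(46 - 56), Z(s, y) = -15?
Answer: -66416390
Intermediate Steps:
O = -10121/4 (O = (¼)*(-10121) = -10121/4 ≈ -2530.3)
u = 432 (u = -8 - 44*(46 - 56) = -8 - 44*(-10) = -8 + 440 = 432)
L = 414 (L = -3 + (-15 + 432) = -3 + 417 = 414)
(O + L)*(-13675 + 45059) = (-10121/4 + 414)*(-13675 + 45059) = -8465/4*31384 = -66416390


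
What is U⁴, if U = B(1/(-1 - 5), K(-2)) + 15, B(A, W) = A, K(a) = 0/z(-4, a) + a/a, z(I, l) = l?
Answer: 62742241/1296 ≈ 48412.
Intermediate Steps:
K(a) = 1 (K(a) = 0/a + a/a = 0 + 1 = 1)
U = 89/6 (U = 1/(-1 - 5) + 15 = 1/(-6) + 15 = -⅙ + 15 = 89/6 ≈ 14.833)
U⁴ = (89/6)⁴ = 62742241/1296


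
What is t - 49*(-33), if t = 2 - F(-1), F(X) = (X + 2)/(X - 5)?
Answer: 9715/6 ≈ 1619.2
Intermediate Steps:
F(X) = (2 + X)/(-5 + X)
t = 13/6 (t = 2 - (2 - 1)/(-5 - 1) = 2 - 1/(-6) = 2 - (-1)/6 = 2 - 1*(-⅙) = 2 + ⅙ = 13/6 ≈ 2.1667)
t - 49*(-33) = 13/6 - 49*(-33) = 13/6 + 1617 = 9715/6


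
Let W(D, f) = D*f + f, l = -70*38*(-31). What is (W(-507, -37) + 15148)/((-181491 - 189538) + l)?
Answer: -33870/288569 ≈ -0.11737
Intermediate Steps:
l = 82460 (l = -2660*(-31) = 82460)
W(D, f) = f + D*f
(W(-507, -37) + 15148)/((-181491 - 189538) + l) = (-37*(1 - 507) + 15148)/((-181491 - 189538) + 82460) = (-37*(-506) + 15148)/(-371029 + 82460) = (18722 + 15148)/(-288569) = 33870*(-1/288569) = -33870/288569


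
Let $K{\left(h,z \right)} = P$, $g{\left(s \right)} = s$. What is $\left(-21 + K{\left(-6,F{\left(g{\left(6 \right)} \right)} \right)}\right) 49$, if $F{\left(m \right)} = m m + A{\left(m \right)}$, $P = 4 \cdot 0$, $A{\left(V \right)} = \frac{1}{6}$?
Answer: $-1029$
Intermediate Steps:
$A{\left(V \right)} = \frac{1}{6}$
$P = 0$
$F{\left(m \right)} = \frac{1}{6} + m^{2}$ ($F{\left(m \right)} = m m + \frac{1}{6} = m^{2} + \frac{1}{6} = \frac{1}{6} + m^{2}$)
$K{\left(h,z \right)} = 0$
$\left(-21 + K{\left(-6,F{\left(g{\left(6 \right)} \right)} \right)}\right) 49 = \left(-21 + 0\right) 49 = \left(-21\right) 49 = -1029$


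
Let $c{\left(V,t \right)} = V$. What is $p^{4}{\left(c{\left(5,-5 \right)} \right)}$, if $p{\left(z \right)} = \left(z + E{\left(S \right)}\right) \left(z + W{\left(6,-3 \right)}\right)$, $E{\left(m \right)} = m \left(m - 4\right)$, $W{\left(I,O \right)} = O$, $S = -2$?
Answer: $1336336$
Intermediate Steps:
$E{\left(m \right)} = m \left(-4 + m\right)$
$p{\left(z \right)} = \left(-3 + z\right) \left(12 + z\right)$ ($p{\left(z \right)} = \left(z - 2 \left(-4 - 2\right)\right) \left(z - 3\right) = \left(z - -12\right) \left(-3 + z\right) = \left(z + 12\right) \left(-3 + z\right) = \left(12 + z\right) \left(-3 + z\right) = \left(-3 + z\right) \left(12 + z\right)$)
$p^{4}{\left(c{\left(5,-5 \right)} \right)} = \left(-36 + 5^{2} + 9 \cdot 5\right)^{4} = \left(-36 + 25 + 45\right)^{4} = 34^{4} = 1336336$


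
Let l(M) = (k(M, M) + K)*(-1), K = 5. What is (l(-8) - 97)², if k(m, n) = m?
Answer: 8836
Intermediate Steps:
l(M) = -5 - M (l(M) = (M + 5)*(-1) = (5 + M)*(-1) = -5 - M)
(l(-8) - 97)² = ((-5 - 1*(-8)) - 97)² = ((-5 + 8) - 97)² = (3 - 97)² = (-94)² = 8836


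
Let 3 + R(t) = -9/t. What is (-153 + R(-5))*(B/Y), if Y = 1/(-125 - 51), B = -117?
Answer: -15876432/5 ≈ -3.1753e+6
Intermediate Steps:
R(t) = -3 - 9/t
Y = -1/176 (Y = 1/(-176) = -1/176 ≈ -0.0056818)
(-153 + R(-5))*(B/Y) = (-153 + (-3 - 9/(-5)))*(-117/(-1/176)) = (-153 + (-3 - 9*(-⅕)))*(-117*(-176)) = (-153 + (-3 + 9/5))*20592 = (-153 - 6/5)*20592 = -771/5*20592 = -15876432/5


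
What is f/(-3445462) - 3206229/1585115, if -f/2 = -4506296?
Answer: -12666467475439/2730726749065 ≈ -4.6385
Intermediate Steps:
f = 9012592 (f = -2*(-4506296) = 9012592)
f/(-3445462) - 3206229/1585115 = 9012592/(-3445462) - 3206229/1585115 = 9012592*(-1/3445462) - 3206229*1/1585115 = -4506296/1722731 - 3206229/1585115 = -12666467475439/2730726749065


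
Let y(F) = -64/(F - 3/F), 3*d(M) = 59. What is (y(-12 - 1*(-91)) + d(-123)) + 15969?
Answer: 149598370/9357 ≈ 15988.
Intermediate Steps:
d(M) = 59/3 (d(M) = (⅓)*59 = 59/3)
(y(-12 - 1*(-91)) + d(-123)) + 15969 = (-64*(-12 - 1*(-91))/(-3 + (-12 - 1*(-91))²) + 59/3) + 15969 = (-64*(-12 + 91)/(-3 + (-12 + 91)²) + 59/3) + 15969 = (-64*79/(-3 + 79²) + 59/3) + 15969 = (-64*79/(-3 + 6241) + 59/3) + 15969 = (-64*79/6238 + 59/3) + 15969 = (-64*79*1/6238 + 59/3) + 15969 = (-2528/3119 + 59/3) + 15969 = 176437/9357 + 15969 = 149598370/9357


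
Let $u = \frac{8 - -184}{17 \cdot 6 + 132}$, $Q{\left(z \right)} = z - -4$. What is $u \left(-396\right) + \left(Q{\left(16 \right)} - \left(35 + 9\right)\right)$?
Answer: $- \frac{4536}{13} \approx -348.92$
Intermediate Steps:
$Q{\left(z \right)} = 4 + z$ ($Q{\left(z \right)} = z + 4 = 4 + z$)
$u = \frac{32}{39}$ ($u = \frac{8 + 184}{102 + 132} = \frac{192}{234} = 192 \cdot \frac{1}{234} = \frac{32}{39} \approx 0.82051$)
$u \left(-396\right) + \left(Q{\left(16 \right)} - \left(35 + 9\right)\right) = \frac{32}{39} \left(-396\right) + \left(\left(4 + 16\right) - \left(35 + 9\right)\right) = - \frac{4224}{13} + \left(20 - 44\right) = - \frac{4224}{13} - 24 = - \frac{4536}{13}$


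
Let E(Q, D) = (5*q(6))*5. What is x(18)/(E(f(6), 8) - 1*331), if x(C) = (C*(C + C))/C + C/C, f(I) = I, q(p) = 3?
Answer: -37/256 ≈ -0.14453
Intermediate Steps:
x(C) = 1 + 2*C (x(C) = (C*(2*C))/C + 1 = (2*C²)/C + 1 = 2*C + 1 = 1 + 2*C)
E(Q, D) = 75 (E(Q, D) = (5*3)*5 = 15*5 = 75)
x(18)/(E(f(6), 8) - 1*331) = (1 + 2*18)/(75 - 1*331) = (1 + 36)/(75 - 331) = 37/(-256) = 37*(-1/256) = -37/256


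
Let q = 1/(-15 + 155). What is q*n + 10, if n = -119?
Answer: 183/20 ≈ 9.1500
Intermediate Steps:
q = 1/140 ≈ 0.0071429
q*n + 10 = (1/140)*(-119) + 10 = -17/20 + 10 = 183/20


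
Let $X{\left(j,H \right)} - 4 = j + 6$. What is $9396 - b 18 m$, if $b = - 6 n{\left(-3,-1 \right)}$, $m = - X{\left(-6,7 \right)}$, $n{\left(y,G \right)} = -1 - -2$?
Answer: $8964$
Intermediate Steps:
$n{\left(y,G \right)} = 1$ ($n{\left(y,G \right)} = -1 + 2 = 1$)
$X{\left(j,H \right)} = 10 + j$ ($X{\left(j,H \right)} = 4 + \left(j + 6\right) = 4 + \left(6 + j\right) = 10 + j$)
$m = -4$ ($m = - (10 - 6) = \left(-1\right) 4 = -4$)
$b = -6$ ($b = \left(-6\right) 1 = -6$)
$9396 - b 18 m = 9396 - \left(-6\right) 18 \left(-4\right) = 9396 - \left(-108\right) \left(-4\right) = 9396 - 432 = 8964$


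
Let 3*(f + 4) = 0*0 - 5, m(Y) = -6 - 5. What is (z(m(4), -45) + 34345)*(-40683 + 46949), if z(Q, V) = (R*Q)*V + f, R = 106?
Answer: 1631841848/3 ≈ 5.4395e+8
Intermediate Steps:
m(Y) = -11
f = -17/3 (f = -4 + (0*0 - 5)/3 = -4 + (0 - 5)/3 = -4 + (⅓)*(-5) = -4 - 5/3 = -17/3 ≈ -5.6667)
z(Q, V) = -17/3 + 106*Q*V (z(Q, V) = (106*Q)*V - 17/3 = 106*Q*V - 17/3 = -17/3 + 106*Q*V)
(z(m(4), -45) + 34345)*(-40683 + 46949) = ((-17/3 + 106*(-11)*(-45)) + 34345)*(-40683 + 46949) = ((-17/3 + 52470) + 34345)*6266 = (157393/3 + 34345)*6266 = (260428/3)*6266 = 1631841848/3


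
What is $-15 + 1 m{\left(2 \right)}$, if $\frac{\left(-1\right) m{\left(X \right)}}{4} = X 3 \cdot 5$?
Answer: $-135$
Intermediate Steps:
$m{\left(X \right)} = - 60 X$ ($m{\left(X \right)} = - 4 X 3 \cdot 5 = - 4 \cdot 3 X 5 = - 4 \cdot 15 X = - 60 X$)
$-15 + 1 m{\left(2 \right)} = -15 + 1 \left(\left(-60\right) 2\right) = -15 + 1 \left(-120\right) = -15 - 120 = -135$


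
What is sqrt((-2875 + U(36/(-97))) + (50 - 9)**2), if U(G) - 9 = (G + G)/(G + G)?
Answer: 4*I*sqrt(74) ≈ 34.409*I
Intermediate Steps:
U(G) = 10 (U(G) = 9 + (G + G)/(G + G) = 9 + (2*G)/((2*G)) = 9 + (2*G)*(1/(2*G)) = 9 + 1 = 10)
sqrt((-2875 + U(36/(-97))) + (50 - 9)**2) = sqrt((-2875 + 10) + (50 - 9)**2) = sqrt(-2865 + 41**2) = sqrt(-2865 + 1681) = sqrt(-1184) = 4*I*sqrt(74)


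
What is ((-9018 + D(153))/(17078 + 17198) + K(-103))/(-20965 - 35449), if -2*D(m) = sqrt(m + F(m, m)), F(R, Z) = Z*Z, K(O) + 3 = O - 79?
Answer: 3175039/966823132 + 3*sqrt(2618)/3867292528 ≈ 0.0032840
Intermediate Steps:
K(O) = -82 + O (K(O) = -3 + (O - 79) = -3 + (-79 + O) = -82 + O)
F(R, Z) = Z**2
D(m) = -sqrt(m + m**2)/2
((-9018 + D(153))/(17078 + 17198) + K(-103))/(-20965 - 35449) = ((-9018 - 3*sqrt(17)*sqrt(1 + 153)/2)/(17078 + 17198) + (-82 - 103))/(-20965 - 35449) = ((-9018 - 3*sqrt(2618)/2)/34276 - 185)/(-56414) = ((-9018 - 3*sqrt(2618)/2)*(1/34276) - 185)*(-1/56414) = ((-4509/17138 - 3*sqrt(2618)/68552) - 185)*(-1/56414) = (-3175039/17138 - 3*sqrt(2618)/68552)*(-1/56414) = 3175039/966823132 + 3*sqrt(2618)/3867292528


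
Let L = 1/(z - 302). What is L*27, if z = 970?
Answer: 27/668 ≈ 0.040419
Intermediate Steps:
L = 1/668 (L = 1/(970 - 302) = 1/668 ≈ 0.0014970)
L*27 = (1/668)*27 = 27/668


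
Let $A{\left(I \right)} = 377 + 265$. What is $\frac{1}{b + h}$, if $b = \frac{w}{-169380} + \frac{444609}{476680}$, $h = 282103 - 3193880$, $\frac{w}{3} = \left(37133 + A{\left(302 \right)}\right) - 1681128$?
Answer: $- \frac{1345667640}{3918243660989671} \approx -3.4344 \cdot 10^{-7}$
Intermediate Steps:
$A{\left(I \right)} = 642$
$w = -4930059$ ($w = 3 \left(\left(37133 + 642\right) - 1681128\right) = 3 \left(37775 - 1681128\right) = 3 \left(-1643353\right) = -4930059$)
$h = -2911777$ ($h = 282103 - 3193880 = -2911777$)
$b = \frac{40422806609}{1345667640}$ ($b = - \frac{4930059}{-169380} + \frac{444609}{476680} = \left(-4930059\right) \left(- \frac{1}{169380}\right) + 444609 \cdot \frac{1}{476680} = \frac{1643353}{56460} + \frac{444609}{476680} = \frac{40422806609}{1345667640} \approx 30.039$)
$\frac{1}{b + h} = \frac{1}{\frac{40422806609}{1345667640} - 2911777} = \frac{1}{- \frac{3918243660989671}{1345667640}} = - \frac{1345667640}{3918243660989671}$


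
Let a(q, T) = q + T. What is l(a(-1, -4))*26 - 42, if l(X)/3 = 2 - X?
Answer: 504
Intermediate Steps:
a(q, T) = T + q
l(X) = 6 - 3*X (l(X) = 3*(2 - X) = 6 - 3*X)
l(a(-1, -4))*26 - 42 = (6 - 3*(-4 - 1))*26 - 42 = (6 - 3*(-5))*26 - 42 = (6 + 15)*26 - 42 = 21*26 - 42 = 546 - 42 = 504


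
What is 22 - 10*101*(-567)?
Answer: 572692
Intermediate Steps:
22 - 10*101*(-567) = 22 - 1010*(-567) = 22 + 572670 = 572692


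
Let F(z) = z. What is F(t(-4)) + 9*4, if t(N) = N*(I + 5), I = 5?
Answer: -4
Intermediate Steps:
t(N) = 10*N (t(N) = N*(5 + 5) = N*10 = 10*N)
F(t(-4)) + 9*4 = 10*(-4) + 9*4 = -40 + 36 = -4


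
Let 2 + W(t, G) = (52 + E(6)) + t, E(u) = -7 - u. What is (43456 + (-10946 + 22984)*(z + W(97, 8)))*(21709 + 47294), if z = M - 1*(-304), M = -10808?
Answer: -8610926047812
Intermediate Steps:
W(t, G) = 37 + t (W(t, G) = -2 + ((52 + (-7 - 1*6)) + t) = -2 + ((52 + (-7 - 6)) + t) = -2 + ((52 - 13) + t) = -2 + (39 + t) = 37 + t)
z = -10504 (z = -10808 - 1*(-304) = -10808 + 304 = -10504)
(43456 + (-10946 + 22984)*(z + W(97, 8)))*(21709 + 47294) = (43456 + (-10946 + 22984)*(-10504 + (37 + 97)))*(21709 + 47294) = (43456 + 12038*(-10504 + 134))*69003 = (43456 + 12038*(-10370))*69003 = (43456 - 124834060)*69003 = -124790604*69003 = -8610926047812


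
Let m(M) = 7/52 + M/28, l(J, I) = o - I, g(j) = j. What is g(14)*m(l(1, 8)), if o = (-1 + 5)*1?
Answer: -3/26 ≈ -0.11538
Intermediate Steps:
o = 4 (o = 4*1 = 4)
l(J, I) = 4 - I
m(M) = 7/52 + M/28 (m(M) = 7*(1/52) + M*(1/28) = 7/52 + M/28)
g(14)*m(l(1, 8)) = 14*(7/52 + (4 - 1*8)/28) = 14*(7/52 + (4 - 8)/28) = 14*(7/52 + (1/28)*(-4)) = 14*(7/52 - ⅐) = 14*(-3/364) = -3/26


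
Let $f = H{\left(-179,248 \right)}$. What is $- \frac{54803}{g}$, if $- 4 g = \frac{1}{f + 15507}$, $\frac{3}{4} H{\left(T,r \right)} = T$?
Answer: $\frac{10041005660}{3} \approx 3.347 \cdot 10^{9}$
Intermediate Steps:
$H{\left(T,r \right)} = \frac{4 T}{3}$
$f = - \frac{716}{3}$ ($f = \frac{4}{3} \left(-179\right) = - \frac{716}{3} \approx -238.67$)
$g = - \frac{3}{183220}$ ($g = - \frac{1}{4 \left(- \frac{716}{3} + 15507\right)} = - \frac{1}{4 \cdot \frac{45805}{3}} = \left(- \frac{1}{4}\right) \frac{3}{45805} = - \frac{3}{183220} \approx -1.6374 \cdot 10^{-5}$)
$- \frac{54803}{g} = - \frac{54803}{- \frac{3}{183220}} = \left(-54803\right) \left(- \frac{183220}{3}\right) = \frac{10041005660}{3}$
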